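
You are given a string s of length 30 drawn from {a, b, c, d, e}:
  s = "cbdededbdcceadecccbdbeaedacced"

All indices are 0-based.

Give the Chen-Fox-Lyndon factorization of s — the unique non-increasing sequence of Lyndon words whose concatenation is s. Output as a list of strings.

["c", "bdeded", "bdcce", "adecccbdbeaed", "acced"]

emit factor 1: 'c' (i=0, period=1)
emit factor 2: 'bdeded' (i=1, period=6)
emit factor 3: 'bdcce' (i=7, period=5)
emit factor 4: 'adecccbdbeaed' (i=12, period=13)
emit factor 5: 'acced' (i=25, period=5)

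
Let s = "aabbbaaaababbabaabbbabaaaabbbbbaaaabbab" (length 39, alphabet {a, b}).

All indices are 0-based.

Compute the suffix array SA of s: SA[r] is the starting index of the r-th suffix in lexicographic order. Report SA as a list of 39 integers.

[5, 31, 22, 6, 32, 23, 7, 33, 0, 15, 24, 37, 20, 13, 8, 34, 10, 1, 16, 25, 38, 4, 30, 21, 14, 36, 19, 12, 9, 3, 29, 35, 18, 11, 2, 28, 17, 27, 26]

sorted suffixes:
  #0 SA[0]=5  'aaaababbabaabbbabaaaabbbbbaaaabbab'
  #1 SA[1]=31  'aaaabbab'
  #2 SA[2]=22  'aaaabbbbbaaaabbab'
  #3 SA[3]=6  'aaababbabaabbbabaaaabbbbbaaaabbab'
  #4 SA[4]=32  'aaabbab'
  #5 SA[5]=23  'aaabbbbbaaaabbab'
  #6 SA[6]=7  'aababbabaabbbabaaaabbbbbaaaabbab'
  #7 SA[7]=33  'aabbab'
  #8 SA[8]=0  'aabbbaaaababbabaabbbabaaaabbbbbaaaabbab'
  #9 SA[9]=15  'aabbbabaaaabbbbbaaaabbab'
  #10 SA[10]=24  'aabbbbbaaaabbab'
  #11 SA[11]=37  'ab'
  #12 SA[12]=20  'abaaaabbbbbaaaabbab'
  #13 SA[13]=13  'abaabbbabaaaabbbbbaaaabbab'
  #14 SA[14]=8  'ababbabaabbbabaaaabbbbbaaaabbab'
  #15 SA[15]=34  'abbab'
  #16 SA[16]=10  'abbabaabbbabaaaabbbbbaaaabbab'
  #17 SA[17]=1  'abbbaaaababbabaabbbabaaaabbbbbaaaabbab'
  #18 SA[18]=16  'abbbabaaaabbbbbaaaabbab'
  #19 SA[19]=25  'abbbbbaaaabbab'
  #20 SA[20]=38  'b'
  #21 SA[21]=4  'baaaababbabaabbbabaaaabbbbbaaaabbab'
  #22 SA[22]=30  'baaaabbab'
  #23 SA[23]=21  'baaaabbbbbaaaabbab'
  #24 SA[24]=14  'baabbbabaaaabbbbbaaaabbab'
  #25 SA[25]=36  'bab'
  #26 SA[26]=19  'babaaaabbbbbaaaabbab'
  #27 SA[27]=12  'babaabbbabaaaabbbbbaaaabbab'
  #28 SA[28]=9  'babbabaabbbabaaaabbbbbaaaabbab'
  #29 SA[29]=3  'bbaaaababbabaabbbabaaaabbbbbaaaabbab'
  #30 SA[30]=29  'bbaaaabbab'
  #31 SA[31]=35  'bbab'
  #32 SA[32]=18  'bbabaaaabbbbbaaaabbab'
  #33 SA[33]=11  'bbabaabbbabaaaabbbbbaaaabbab'
  #34 SA[34]=2  'bbbaaaababbabaabbbabaaaabbbbbaaaabbab'
  #35 SA[35]=28  'bbbaaaabbab'
  #36 SA[36]=17  'bbbabaaaabbbbbaaaabbab'
  #37 SA[37]=27  'bbbbaaaabbab'
  #38 SA[38]=26  'bbbbbaaaabbab'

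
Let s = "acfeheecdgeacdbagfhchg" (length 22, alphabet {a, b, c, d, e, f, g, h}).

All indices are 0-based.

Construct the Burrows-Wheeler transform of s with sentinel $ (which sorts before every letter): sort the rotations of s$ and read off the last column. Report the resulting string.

rank  rotation                 last
    0  $acfeheecdgeacdbagfhchg  g
    1  acdbagfhchg$acfeheecdge  e
    2  acfeheecdgeacdbagfhchg$  $
    3  agfhchg$acfeheecdgeacdb  b
    4  bagfhchg$acfeheecdgeacd  d
    5  cdbagfhchg$acfeheecdgea  a
    6  cdgeacdbagfhchg$acfehee  e
    7  cfeheecdgeacdbagfhchg$a  a
    8  chg$acfeheecdgeacdbagfh  h
    9  dbagfhchg$acfeheecdgeac  c
   10  dgeacdbagfhchg$acfeheec  c
   11  eacdbagfhchg$acfeheecdg  g
   12  ecdgeacdbagfhchg$acfehe  e
   13  eecdgeacdbagfhchg$acfeh  h
   14  eheecdgeacdbagfhchg$acf  f
   15  feheecdgeacdbagfhchg$ac  c
   16  fhchg$acfeheecdgeacdbag  g
   17  g$acfeheecdgeacdbagfhch  h
   18  geacdbagfhchg$acfeheecd  d
   19  gfhchg$acfeheecdgeacdba  a
   20  hchg$acfeheecdgeacdbagf  f
   21  heecdgeacdbagfhchg$acfe  e
   22  hg$acfeheecdgeacdbagfhc  c

ge$bdaeahccgehfcghdafec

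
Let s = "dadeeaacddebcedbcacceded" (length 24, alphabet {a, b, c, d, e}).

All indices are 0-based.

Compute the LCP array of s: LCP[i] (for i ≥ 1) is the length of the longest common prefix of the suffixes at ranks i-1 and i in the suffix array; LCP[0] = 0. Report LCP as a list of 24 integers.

[0, 1, 2, 1, 0, 2, 0, 1, 1, 1, 3, 0, 1, 1, 1, 1, 2, 2, 0, 1, 1, 2, 2, 1]

sorted suffixes:
  #0 SA[0]=5  'aacddebcedbcacceded'
  #1 SA[1]=17  'acceded'
  #2 SA[2]=6  'acddebcedbcacceded'
  #3 SA[3]=1  'adeeaacddebcedbcacceded'
  #4 SA[4]=15  'bcacceded'
  #5 SA[5]=11  'bcedbcacceded'
  #6 SA[6]=16  'cacceded'
  #7 SA[7]=18  'cceded'
  #8 SA[8]=7  'cddebcedbcacceded'
  #9 SA[9]=12  'cedbcacceded'
  #10 SA[10]=19  'ceded'
  #11 SA[11]=23  'd'
  #12 SA[12]=0  'dadeeaacddebcedbcacceded'
  #13 SA[13]=14  'dbcacceded'
  #14 SA[14]=8  'ddebcedbcacceded'
  #15 SA[15]=9  'debcedbcacceded'
  #16 SA[16]=21  'ded'
  #17 SA[17]=2  'deeaacddebcedbcacceded'
  #18 SA[18]=4  'eaacddebcedbcacceded'
  #19 SA[19]=10  'ebcedbcacceded'
  #20 SA[20]=22  'ed'
  #21 SA[21]=13  'edbcacceded'
  #22 SA[22]=20  'eded'
  #23 SA[23]=3  'eeaacddebcedbcacceded'

SA = [5, 17, 6, 1, 15, 11, 16, 18, 7, 12, 19, 23, 0, 14, 8, 9, 21, 2, 4, 10, 22, 13, 20, 3]
rank  pair      lcp
   1  s[5:],s[17:]  1  'a'
   2  s[17:],s[6:]  2  'ac'
   3  s[6:],s[1:]  1  'a'
   4  s[1:],s[15:]  0  ''
   5  s[15:],s[11:]  2  'bc'
   6  s[11:],s[16:]  0  ''
   7  s[16:],s[18:]  1  'c'
   8  s[18:],s[7:]  1  'c'
   9  s[7:],s[12:]  1  'c'
  10  s[12:],s[19:]  3  'ced'
  11  s[19:],s[23:]  0  ''
  12  s[23:],s[0:]  1  'd'
  13  s[0:],s[14:]  1  'd'
  14  s[14:],s[8:]  1  'd'
  15  s[8:],s[9:]  1  'd'
  16  s[9:],s[21:]  2  'de'
  17  s[21:],s[2:]  2  'de'
  18  s[2:],s[4:]  0  ''
  19  s[4:],s[10:]  1  'e'
  20  s[10:],s[22:]  1  'e'
  21  s[22:],s[13:]  2  'ed'
  22  s[13:],s[20:]  2  'ed'
  23  s[20:],s[3:]  1  'e'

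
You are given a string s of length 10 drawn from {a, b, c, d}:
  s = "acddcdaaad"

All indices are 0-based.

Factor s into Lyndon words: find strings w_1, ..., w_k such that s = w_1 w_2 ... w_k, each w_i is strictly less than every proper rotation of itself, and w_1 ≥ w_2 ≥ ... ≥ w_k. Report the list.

emit factor 1: 'acddcd' (i=0, period=6)
emit factor 2: 'aaad' (i=6, period=4)

["acddcd", "aaad"]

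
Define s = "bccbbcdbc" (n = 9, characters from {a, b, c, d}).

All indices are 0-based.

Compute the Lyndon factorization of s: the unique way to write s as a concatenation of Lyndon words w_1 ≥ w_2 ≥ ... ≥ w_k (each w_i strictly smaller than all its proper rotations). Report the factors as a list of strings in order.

emit factor 1: 'bcc' (i=0, period=3)
emit factor 2: 'bbcdbc' (i=3, period=6)

["bcc", "bbcdbc"]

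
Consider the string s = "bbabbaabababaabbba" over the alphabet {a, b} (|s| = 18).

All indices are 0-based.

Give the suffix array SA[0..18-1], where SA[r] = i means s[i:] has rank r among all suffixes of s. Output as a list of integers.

rank | idx | suffix
   0 |  17 | a
   1 |   5 | aabababaabbba
   2 |  12 | aabbba
   3 |  10 | abaabbba
   4 |   8 | ababaabbba
   5 |   6 | abababaabbba
   6 |   2 | abbaabababaabbba
   7 |  13 | abbba
   8 |  16 | ba
   9 |   4 | baabababaabbba
  10 |  11 | baabbba
  11 |   9 | babaabbba
  12 |   7 | bababaabbba
  13 |   1 | babbaabababaabbba
  14 |  15 | bba
  15 |   3 | bbaabababaabbba
  16 |   0 | bbabbaabababaabbba
  17 |  14 | bbba

[17, 5, 12, 10, 8, 6, 2, 13, 16, 4, 11, 9, 7, 1, 15, 3, 0, 14]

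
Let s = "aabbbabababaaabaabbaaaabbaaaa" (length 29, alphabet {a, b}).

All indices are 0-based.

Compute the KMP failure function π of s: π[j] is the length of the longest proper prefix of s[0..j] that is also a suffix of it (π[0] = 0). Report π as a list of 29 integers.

[0, 1, 0, 0, 0, 1, 0, 1, 0, 1, 0, 1, 2, 2, 3, 1, 2, 3, 4, 1, 2, 2, 2, 3, 4, 1, 2, 2, 2]

π[0] = 0
j=1 s[j]='a': π[1]=1 (border 'a')
j=2 s[j]='b': k: 1→0; π[2]=0 (border '')
j=3 s[j]='b': π[3]=0 (border '')
j=4 s[j]='b': π[4]=0 (border '')
j=5 s[j]='a': π[5]=1 (border 'a')
j=6 s[j]='b': k: 1→0; π[6]=0 (border '')
j=7 s[j]='a': π[7]=1 (border 'a')
j=8 s[j]='b': k: 1→0; π[8]=0 (border '')
j=9 s[j]='a': π[9]=1 (border 'a')
j=10 s[j]='b': k: 1→0; π[10]=0 (border '')
j=11 s[j]='a': π[11]=1 (border 'a')
j=12 s[j]='a': π[12]=2 (border 'aa')
j=13 s[j]='a': k: 2→1; π[13]=2 (border 'aa')
j=14 s[j]='b': π[14]=3 (border 'aab')
j=15 s[j]='a': k: 3→0; π[15]=1 (border 'a')
j=16 s[j]='a': π[16]=2 (border 'aa')
j=17 s[j]='b': π[17]=3 (border 'aab')
j=18 s[j]='b': π[18]=4 (border 'aabb')
j=19 s[j]='a': k: 4→0; π[19]=1 (border 'a')
j=20 s[j]='a': π[20]=2 (border 'aa')
j=21 s[j]='a': k: 2→1; π[21]=2 (border 'aa')
j=22 s[j]='a': k: 2→1; π[22]=2 (border 'aa')
j=23 s[j]='b': π[23]=3 (border 'aab')
j=24 s[j]='b': π[24]=4 (border 'aabb')
j=25 s[j]='a': k: 4→0; π[25]=1 (border 'a')
j=26 s[j]='a': π[26]=2 (border 'aa')
j=27 s[j]='a': k: 2→1; π[27]=2 (border 'aa')
j=28 s[j]='a': k: 2→1; π[28]=2 (border 'aa')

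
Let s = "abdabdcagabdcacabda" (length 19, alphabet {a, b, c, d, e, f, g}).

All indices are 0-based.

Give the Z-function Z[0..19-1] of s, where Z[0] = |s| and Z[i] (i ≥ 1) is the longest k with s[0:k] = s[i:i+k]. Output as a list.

Z[0]=19
i=1: i≥r, start 0; Z[1]=0
i=2: i≥r, start 0; Z[2]=0
i=3: i≥r, start 0; Z[3]=3 grow→box=[3,6)
i=4: min(r-i=2, Z[1]=0)=0; Z[4]=0
i=5: min(r-i=1, Z[2]=0)=0; Z[5]=0
i=6: i≥r, start 0; Z[6]=0
i=7: i≥r, start 0; Z[7]=1 grow→box=[7,8)
i=8: i≥r, start 0; Z[8]=0
i=9: i≥r, start 0; Z[9]=3 grow→box=[9,12)
i=10: min(r-i=2, Z[1]=0)=0; Z[10]=0
i=11: min(r-i=1, Z[2]=0)=0; Z[11]=0
i=12: i≥r, start 0; Z[12]=0
i=13: i≥r, start 0; Z[13]=1 grow→box=[13,14)
i=14: i≥r, start 0; Z[14]=0
i=15: i≥r, start 0; Z[15]=4 grow→box=[15,19)
i=16: min(r-i=3, Z[1]=0)=0; Z[16]=0
i=17: min(r-i=2, Z[2]=0)=0; Z[17]=0
i=18: min(r-i=1, Z[3]=3)=1; Z[18]=1

[19, 0, 0, 3, 0, 0, 0, 1, 0, 3, 0, 0, 0, 1, 0, 4, 0, 0, 1]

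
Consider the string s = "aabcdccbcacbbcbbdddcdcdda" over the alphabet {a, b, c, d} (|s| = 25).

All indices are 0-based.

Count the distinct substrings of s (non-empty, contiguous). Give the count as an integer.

rank | idx | suffix
   0 |  24 | a
   1 |   0 | aabcdccbcacbbcbbdddcdcdda
   2 |   1 | abcdccbcacbbcbbdddcdcdda
   3 |   9 | acbbcbbdddcdcdda
   4 |  11 | bbcbbdddcdcdda
   5 |  14 | bbdddcdcdda
   6 |   7 | bcacbbcbbdddcdcdda
   7 |  12 | bcbbdddcdcdda
   8 |   2 | bcdccbcacbbcbbdddcdcdda
   9 |  15 | bdddcdcdda
  10 |   8 | cacbbcbbdddcdcdda
  11 |  10 | cbbcbbdddcdcdda
  12 |  13 | cbbdddcdcdda
  13 |   6 | cbcacbbcbbdddcdcdda
  14 |   5 | ccbcacbbcbbdddcdcdda
  15 |   3 | cdccbcacbbcbbdddcdcdda
  16 |  19 | cdcdda
  17 |  21 | cdda
  18 |  23 | da
  19 |   4 | dccbcacbbcbbdddcdcdda
  20 |  18 | dcdcdda
  21 |  20 | dcdda
  22 |  22 | dda
  23 |  17 | ddcdcdda
  24 |  16 | dddcdcdda

SA = [24, 0, 1, 9, 11, 14, 7, 12, 2, 15, 8, 10, 13, 6, 5, 3, 19, 21, 23, 4, 18, 20, 22, 17, 16]
[i] adj suffixes → lcp
  [1] 24/0 → 1 ('a')
  [2] 0/1 → 1 ('a')
  [3] 1/9 → 1 ('a')
  [4] 9/11 → 0 ('')
  [5] 11/14 → 2 ('bb')
  [6] 14/7 → 1 ('b')
  [7] 7/12 → 2 ('bc')
  [8] 12/2 → 2 ('bc')
  [9] 2/15 → 1 ('b')
  [10] 15/8 → 0 ('')
  [11] 8/10 → 1 ('c')
  [12] 10/13 → 3 ('cbb')
  [13] 13/6 → 2 ('cb')
  [14] 6/5 → 1 ('c')
  [15] 5/3 → 1 ('c')
  [16] 3/19 → 3 ('cdc')
  [17] 19/21 → 2 ('cd')
  [18] 21/23 → 0 ('')
  [19] 23/4 → 1 ('d')
  [20] 4/18 → 2 ('dc')
  [21] 18/20 → 3 ('dcd')
  [22] 20/22 → 1 ('d')
  [23] 22/17 → 2 ('dd')
  [24] 17/16 → 2 ('dd')

n(n+1)/2 = 25·26/2 = 325
Σ LCP = 0 + 1 + 1 + 1 + 0 + 2 + 1 + 2 + 2 + 1 + 0 + 1 + 3 + 2 + 1 + 1 + 3 + 2 + 0 + 1 + 2 + 3 + 1 + 2 + 2 = 35
distinct = 325 − 35 = 290

290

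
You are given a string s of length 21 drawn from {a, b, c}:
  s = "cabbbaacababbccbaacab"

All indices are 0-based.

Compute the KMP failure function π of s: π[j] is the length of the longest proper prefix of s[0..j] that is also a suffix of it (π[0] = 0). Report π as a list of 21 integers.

π[0] = 0
j=1 s[j]='a': π[1]=0 (border '')
j=2 s[j]='b': π[2]=0 (border '')
j=3 s[j]='b': π[3]=0 (border '')
j=4 s[j]='b': π[4]=0 (border '')
j=5 s[j]='a': π[5]=0 (border '')
j=6 s[j]='a': π[6]=0 (border '')
j=7 s[j]='c': π[7]=1 (border 'c')
j=8 s[j]='a': π[8]=2 (border 'ca')
j=9 s[j]='b': π[9]=3 (border 'cab')
j=10 s[j]='a': k: 3→0; π[10]=0 (border '')
j=11 s[j]='b': π[11]=0 (border '')
j=12 s[j]='b': π[12]=0 (border '')
j=13 s[j]='c': π[13]=1 (border 'c')
j=14 s[j]='c': k: 1→0; π[14]=1 (border 'c')
j=15 s[j]='b': k: 1→0; π[15]=0 (border '')
j=16 s[j]='a': π[16]=0 (border '')
j=17 s[j]='a': π[17]=0 (border '')
j=18 s[j]='c': π[18]=1 (border 'c')
j=19 s[j]='a': π[19]=2 (border 'ca')
j=20 s[j]='b': π[20]=3 (border 'cab')

[0, 0, 0, 0, 0, 0, 0, 1, 2, 3, 0, 0, 0, 1, 1, 0, 0, 0, 1, 2, 3]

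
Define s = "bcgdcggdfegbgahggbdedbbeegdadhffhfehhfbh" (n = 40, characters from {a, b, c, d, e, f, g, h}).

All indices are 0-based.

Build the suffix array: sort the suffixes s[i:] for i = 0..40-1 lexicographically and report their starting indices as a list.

[27, 13, 21, 0, 17, 22, 11, 38, 1, 4, 26, 20, 3, 18, 7, 28, 19, 23, 9, 24, 34, 37, 8, 33, 30, 31, 12, 16, 10, 25, 2, 6, 15, 5, 39, 36, 32, 29, 14, 35]

sorted suffixes:
  #0 SA[0]=27  'adhffhfehhfbh'
  #1 SA[1]=13  'ahggbdedbbeegdadhffhfehhfbh'
  #2 SA[2]=21  'bbeegdadhffhfehhfbh'
  #3 SA[3]=0  'bcgdcggdfegbgahggbdedbbeegdadhffhfehhfbh'
  #4 SA[4]=17  'bdedbbeegdadhffhfehhfbh'
  #5 SA[5]=22  'beegdadhffhfehhfbh'
  #6 SA[6]=11  'bgahggbdedbbeegdadhffhfehhfbh'
  #7 SA[7]=38  'bh'
  #8 SA[8]=1  'cgdcggdfegbgahggbdedbbeegdadhffhfehhfbh'
  #9 SA[9]=4  'cggdfegbgahggbdedbbeegdadhffhfehhfbh'
  #10 SA[10]=26  'dadhffhfehhfbh'
  #11 SA[11]=20  'dbbeegdadhffhfehhfbh'
  #12 SA[12]=3  'dcggdfegbgahggbdedbbeegdadhffhfehhfbh'
  #13 SA[13]=18  'dedbbeegdadhffhfehhfbh'
  #14 SA[14]=7  'dfegbgahggbdedbbeegdadhffhfehhfbh'
  #15 SA[15]=28  'dhffhfehhfbh'
  #16 SA[16]=19  'edbbeegdadhffhfehhfbh'
  #17 SA[17]=23  'eegdadhffhfehhfbh'
  #18 SA[18]=9  'egbgahggbdedbbeegdadhffhfehhfbh'
  #19 SA[19]=24  'egdadhffhfehhfbh'
  #20 SA[20]=34  'ehhfbh'
  #21 SA[21]=37  'fbh'
  #22 SA[22]=8  'fegbgahggbdedbbeegdadhffhfehhfbh'
  #23 SA[23]=33  'fehhfbh'
  #24 SA[24]=30  'ffhfehhfbh'
  #25 SA[25]=31  'fhfehhfbh'
  #26 SA[26]=12  'gahggbdedbbeegdadhffhfehhfbh'
  #27 SA[27]=16  'gbdedbbeegdadhffhfehhfbh'
  #28 SA[28]=10  'gbgahggbdedbbeegdadhffhfehhfbh'
  #29 SA[29]=25  'gdadhffhfehhfbh'
  #30 SA[30]=2  'gdcggdfegbgahggbdedbbeegdadhffhfehhfbh'
  #31 SA[31]=6  'gdfegbgahggbdedbbeegdadhffhfehhfbh'
  #32 SA[32]=15  'ggbdedbbeegdadhffhfehhfbh'
  #33 SA[33]=5  'ggdfegbgahggbdedbbeegdadhffhfehhfbh'
  #34 SA[34]=39  'h'
  #35 SA[35]=36  'hfbh'
  #36 SA[36]=32  'hfehhfbh'
  #37 SA[37]=29  'hffhfehhfbh'
  #38 SA[38]=14  'hggbdedbbeegdadhffhfehhfbh'
  #39 SA[39]=35  'hhfbh'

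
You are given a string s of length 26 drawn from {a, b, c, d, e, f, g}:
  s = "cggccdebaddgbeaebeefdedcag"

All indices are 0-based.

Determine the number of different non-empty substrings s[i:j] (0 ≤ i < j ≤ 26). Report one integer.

329

sorted suffixes:
  #0 SA[0]=8  'addgbeaebeefdedcag'
  #1 SA[1]=14  'aebeefdedcag'
  #2 SA[2]=24  'ag'
  #3 SA[3]=7  'baddgbeaebeefdedcag'
  #4 SA[4]=12  'beaebeefdedcag'
  #5 SA[5]=16  'beefdedcag'
  #6 SA[6]=23  'cag'
  #7 SA[7]=3  'ccdebaddgbeaebeefdedcag'
  #8 SA[8]=4  'cdebaddgbeaebeefdedcag'
  #9 SA[9]=0  'cggccdebaddgbeaebeefdedcag'
  #10 SA[10]=22  'dcag'
  #11 SA[11]=9  'ddgbeaebeefdedcag'
  #12 SA[12]=5  'debaddgbeaebeefdedcag'
  #13 SA[13]=20  'dedcag'
  #14 SA[14]=10  'dgbeaebeefdedcag'
  #15 SA[15]=13  'eaebeefdedcag'
  #16 SA[16]=6  'ebaddgbeaebeefdedcag'
  #17 SA[17]=15  'ebeefdedcag'
  #18 SA[18]=21  'edcag'
  #19 SA[19]=17  'eefdedcag'
  #20 SA[20]=18  'efdedcag'
  #21 SA[21]=19  'fdedcag'
  #22 SA[22]=25  'g'
  #23 SA[23]=11  'gbeaebeefdedcag'
  #24 SA[24]=2  'gccdebaddgbeaebeefdedcag'
  #25 SA[25]=1  'ggccdebaddgbeaebeefdedcag'

SA = [8, 14, 24, 7, 12, 16, 23, 3, 4, 0, 22, 9, 5, 20, 10, 13, 6, 15, 21, 17, 18, 19, 25, 11, 2, 1]
rank  pair      lcp
   1  s[8:],s[14:]  1  'a'
   2  s[14:],s[24:]  1  'a'
   3  s[24:],s[7:]  0  ''
   4  s[7:],s[12:]  1  'b'
   5  s[12:],s[16:]  2  'be'
   6  s[16:],s[23:]  0  ''
   7  s[23:],s[3:]  1  'c'
   8  s[3:],s[4:]  1  'c'
   9  s[4:],s[0:]  1  'c'
  10  s[0:],s[22:]  0  ''
  11  s[22:],s[9:]  1  'd'
  12  s[9:],s[5:]  1  'd'
  13  s[5:],s[20:]  2  'de'
  14  s[20:],s[10:]  1  'd'
  15  s[10:],s[13:]  0  ''
  16  s[13:],s[6:]  1  'e'
  17  s[6:],s[15:]  2  'eb'
  18  s[15:],s[21:]  1  'e'
  19  s[21:],s[17:]  1  'e'
  20  s[17:],s[18:]  1  'e'
  21  s[18:],s[19:]  0  ''
  22  s[19:],s[25:]  0  ''
  23  s[25:],s[11:]  1  'g'
  24  s[11:],s[2:]  1  'g'
  25  s[2:],s[1:]  1  'g'

n(n+1)/2 = 26·27/2 = 351
Σ LCP = 0 + 1 + 1 + 0 + 1 + 2 + 0 + 1 + 1 + 1 + 0 + 1 + 1 + 2 + 1 + 0 + 1 + 2 + 1 + 1 + 1 + 0 + 0 + 1 + 1 + 1 = 22
distinct = 351 − 22 = 329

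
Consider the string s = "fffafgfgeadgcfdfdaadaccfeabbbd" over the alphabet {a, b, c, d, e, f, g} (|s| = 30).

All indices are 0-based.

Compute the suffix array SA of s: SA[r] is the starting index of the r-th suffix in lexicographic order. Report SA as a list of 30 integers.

[17, 25, 20, 18, 9, 3, 26, 27, 28, 21, 12, 22, 29, 16, 19, 14, 10, 24, 8, 2, 15, 13, 23, 1, 0, 6, 4, 11, 7, 5]

sorted suffixes:
  #0 SA[0]=17  'aadaccfeabbbd'
  #1 SA[1]=25  'abbbd'
  #2 SA[2]=20  'accfeabbbd'
  #3 SA[3]=18  'adaccfeabbbd'
  #4 SA[4]=9  'adgcfdfdaadaccfeabbbd'
  #5 SA[5]=3  'afgfgeadgcfdfdaadaccfeabbbd'
  #6 SA[6]=26  'bbbd'
  #7 SA[7]=27  'bbd'
  #8 SA[8]=28  'bd'
  #9 SA[9]=21  'ccfeabbbd'
  #10 SA[10]=12  'cfdfdaadaccfeabbbd'
  #11 SA[11]=22  'cfeabbbd'
  #12 SA[12]=29  'd'
  #13 SA[13]=16  'daadaccfeabbbd'
  #14 SA[14]=19  'daccfeabbbd'
  #15 SA[15]=14  'dfdaadaccfeabbbd'
  #16 SA[16]=10  'dgcfdfdaadaccfeabbbd'
  #17 SA[17]=24  'eabbbd'
  #18 SA[18]=8  'eadgcfdfdaadaccfeabbbd'
  #19 SA[19]=2  'fafgfgeadgcfdfdaadaccfeabbbd'
  #20 SA[20]=15  'fdaadaccfeabbbd'
  #21 SA[21]=13  'fdfdaadaccfeabbbd'
  #22 SA[22]=23  'feabbbd'
  #23 SA[23]=1  'ffafgfgeadgcfdfdaadaccfeabbbd'
  #24 SA[24]=0  'fffafgfgeadgcfdfdaadaccfeabbbd'
  #25 SA[25]=6  'fgeadgcfdfdaadaccfeabbbd'
  #26 SA[26]=4  'fgfgeadgcfdfdaadaccfeabbbd'
  #27 SA[27]=11  'gcfdfdaadaccfeabbbd'
  #28 SA[28]=7  'geadgcfdfdaadaccfeabbbd'
  #29 SA[29]=5  'gfgeadgcfdfdaadaccfeabbbd'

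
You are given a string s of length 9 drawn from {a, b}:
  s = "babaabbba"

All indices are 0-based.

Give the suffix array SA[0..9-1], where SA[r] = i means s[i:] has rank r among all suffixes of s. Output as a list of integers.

rank→(start, suffix):
  0 → (8, 'a')
  1 → (3, 'aabbba')
  2 → (1, 'abaabbba')
  3 → (4, 'abbba')
  4 → (7, 'ba')
  5 → (2, 'baabbba')
  6 → (0, 'babaabbba')
  7 → (6, 'bba')
  8 → (5, 'bbba')

[8, 3, 1, 4, 7, 2, 0, 6, 5]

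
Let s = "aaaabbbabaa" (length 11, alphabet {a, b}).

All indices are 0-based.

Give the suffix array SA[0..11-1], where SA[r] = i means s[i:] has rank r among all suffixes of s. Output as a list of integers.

rank | idx | suffix
   0 |  10 | a
   1 |   9 | aa
   2 |   0 | aaaabbbabaa
   3 |   1 | aaabbbabaa
   4 |   2 | aabbbabaa
   5 |   7 | abaa
   6 |   3 | abbbabaa
   7 |   8 | baa
   8 |   6 | babaa
   9 |   5 | bbabaa
  10 |   4 | bbbabaa

[10, 9, 0, 1, 2, 7, 3, 8, 6, 5, 4]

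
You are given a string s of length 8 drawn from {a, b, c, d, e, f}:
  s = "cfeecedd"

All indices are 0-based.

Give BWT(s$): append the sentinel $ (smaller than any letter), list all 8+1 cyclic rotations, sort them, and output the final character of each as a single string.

de$deecfc

rank  rotation   last
    0  $cfeecedd  d
    1  cedd$cfee  e
    2  cfeecedd$  $
    3  d$cfeeced  d
    4  dd$cfeece  e
    5  ecedd$cfe  e
    6  edd$cfeec  c
    7  eecedd$cf  f
    8  feecedd$c  c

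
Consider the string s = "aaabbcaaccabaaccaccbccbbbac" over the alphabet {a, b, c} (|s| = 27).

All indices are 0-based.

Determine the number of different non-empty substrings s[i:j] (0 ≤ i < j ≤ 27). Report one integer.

329

rank→(start, suffix):
  0 → (0, 'aaabbcaaccabaaccaccbccbbbac')
  1 → (1, 'aabbcaaccabaaccaccbccbbbac')
  2 → (6, 'aaccabaaccaccbccbbbac')
  3 → (12, 'aaccaccbccbbbac')
  4 → (10, 'abaaccaccbccbbbac')
  5 → (2, 'abbcaaccabaaccaccbccbbbac')
  6 → (25, 'ac')
  7 → (7, 'accabaaccaccbccbbbac')
  8 → (13, 'accaccbccbbbac')
  9 → (16, 'accbccbbbac')
  10 → (11, 'baaccaccbccbbbac')
  11 → (24, 'bac')
  12 → (23, 'bbac')
  13 → (22, 'bbbac')
  14 → (3, 'bbcaaccabaaccaccbccbbbac')
  15 → (4, 'bcaaccabaaccaccbccbbbac')
  16 → (19, 'bccbbbac')
  17 → (26, 'c')
  18 → (5, 'caaccabaaccaccbccbbbac')
  19 → (9, 'cabaaccaccbccbbbac')
  20 → (15, 'caccbccbbbac')
  21 → (21, 'cbbbac')
  22 → (18, 'cbccbbbac')
  23 → (8, 'ccabaaccaccbccbbbac')
  24 → (14, 'ccaccbccbbbac')
  25 → (20, 'ccbbbac')
  26 → (17, 'ccbccbbbac')

SA = [0, 1, 6, 12, 10, 2, 25, 7, 13, 16, 11, 24, 23, 22, 3, 4, 19, 26, 5, 9, 15, 21, 18, 8, 14, 20, 17]
i: (SA[i-1],SA[i]) lcp shared
  1: (0,1) 2 'aa'
  2: (1,6) 2 'aa'
  3: (6,12) 5 'aacca'
  4: (12,10) 1 'a'
  5: (10,2) 2 'ab'
  6: (2,25) 1 'a'
  7: (25,7) 2 'ac'
  8: (7,13) 4 'acca'
  9: (13,16) 3 'acc'
  10: (16,11) 0 ''
  11: (11,24) 2 'ba'
  12: (24,23) 1 'b'
  13: (23,22) 2 'bb'
  14: (22,3) 2 'bb'
  15: (3,4) 1 'b'
  16: (4,19) 2 'bc'
  17: (19,26) 0 ''
  18: (26,5) 1 'c'
  19: (5,9) 2 'ca'
  20: (9,15) 2 'ca'
  21: (15,21) 1 'c'
  22: (21,18) 2 'cb'
  23: (18,8) 1 'c'
  24: (8,14) 3 'cca'
  25: (14,20) 2 'cc'
  26: (20,17) 3 'ccb'

n(n+1)/2 = 27·28/2 = 378
Σ LCP = 0 + 2 + 2 + 5 + 1 + 2 + 1 + 2 + 4 + 3 + 0 + 2 + 1 + 2 + 2 + 1 + 2 + 0 + 1 + 2 + 2 + 1 + 2 + 1 + 3 + 2 + 3 = 49
distinct = 378 − 49 = 329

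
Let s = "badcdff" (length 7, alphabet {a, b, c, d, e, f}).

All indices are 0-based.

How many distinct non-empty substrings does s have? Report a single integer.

rank | idx | suffix
   0 |   1 | adcdff
   1 |   0 | badcdff
   2 |   3 | cdff
   3 |   2 | dcdff
   4 |   4 | dff
   5 |   6 | f
   6 |   5 | ff

SA = [1, 0, 3, 2, 4, 6, 5]
rank  pair      lcp
   1  s[1:],s[0:]  0  ''
   2  s[0:],s[3:]  0  ''
   3  s[3:],s[2:]  0  ''
   4  s[2:],s[4:]  1  'd'
   5  s[4:],s[6:]  0  ''
   6  s[6:],s[5:]  1  'f'

n(n+1)/2 = 7·8/2 = 28
Σ LCP = 0 + 0 + 0 + 0 + 1 + 0 + 1 = 2
distinct = 28 − 2 = 26

26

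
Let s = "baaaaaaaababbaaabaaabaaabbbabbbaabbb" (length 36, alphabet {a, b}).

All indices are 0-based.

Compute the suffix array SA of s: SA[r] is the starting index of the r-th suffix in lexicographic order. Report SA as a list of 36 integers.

[1, 2, 3, 4, 5, 13, 17, 6, 21, 14, 18, 7, 31, 22, 15, 19, 8, 10, 32, 27, 23, 35, 0, 12, 16, 20, 30, 9, 26, 34, 11, 29, 25, 33, 28, 24]

sorted suffixes:
  #0 SA[0]=1  'aaaaaaaababbaaabaaabaaabbbabbbaabbb'
  #1 SA[1]=2  'aaaaaaababbaaabaaabaaabbbabbbaabbb'
  #2 SA[2]=3  'aaaaaababbaaabaaabaaabbbabbbaabbb'
  #3 SA[3]=4  'aaaaababbaaabaaabaaabbbabbbaabbb'
  #4 SA[4]=5  'aaaababbaaabaaabaaabbbabbbaabbb'
  #5 SA[5]=13  'aaabaaabaaabbbabbbaabbb'
  #6 SA[6]=17  'aaabaaabbbabbbaabbb'
  #7 SA[7]=6  'aaababbaaabaaabaaabbbabbbaabbb'
  #8 SA[8]=21  'aaabbbabbbaabbb'
  #9 SA[9]=14  'aabaaabaaabbbabbbaabbb'
  #10 SA[10]=18  'aabaaabbbabbbaabbb'
  #11 SA[11]=7  'aababbaaabaaabaaabbbabbbaabbb'
  #12 SA[12]=31  'aabbb'
  #13 SA[13]=22  'aabbbabbbaabbb'
  #14 SA[14]=15  'abaaabaaabbbabbbaabbb'
  #15 SA[15]=19  'abaaabbbabbbaabbb'
  #16 SA[16]=8  'ababbaaabaaabaaabbbabbbaabbb'
  #17 SA[17]=10  'abbaaabaaabaaabbbabbbaabbb'
  #18 SA[18]=32  'abbb'
  #19 SA[19]=27  'abbbaabbb'
  #20 SA[20]=23  'abbbabbbaabbb'
  #21 SA[21]=35  'b'
  #22 SA[22]=0  'baaaaaaaababbaaabaaabaaabbbabbbaabbb'
  #23 SA[23]=12  'baaabaaabaaabbbabbbaabbb'
  #24 SA[24]=16  'baaabaaabbbabbbaabbb'
  #25 SA[25]=20  'baaabbbabbbaabbb'
  #26 SA[26]=30  'baabbb'
  #27 SA[27]=9  'babbaaabaaabaaabbbabbbaabbb'
  #28 SA[28]=26  'babbbaabbb'
  #29 SA[29]=34  'bb'
  #30 SA[30]=11  'bbaaabaaabaaabbbabbbaabbb'
  #31 SA[31]=29  'bbaabbb'
  #32 SA[32]=25  'bbabbbaabbb'
  #33 SA[33]=33  'bbb'
  #34 SA[34]=28  'bbbaabbb'
  #35 SA[35]=24  'bbbabbbaabbb'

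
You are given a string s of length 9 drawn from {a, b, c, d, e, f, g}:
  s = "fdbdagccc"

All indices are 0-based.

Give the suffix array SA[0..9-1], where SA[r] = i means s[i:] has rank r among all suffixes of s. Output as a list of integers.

[4, 2, 8, 7, 6, 3, 1, 0, 5]

rank→(start, suffix):
  0 → (4, 'agccc')
  1 → (2, 'bdagccc')
  2 → (8, 'c')
  3 → (7, 'cc')
  4 → (6, 'ccc')
  5 → (3, 'dagccc')
  6 → (1, 'dbdagccc')
  7 → (0, 'fdbdagccc')
  8 → (5, 'gccc')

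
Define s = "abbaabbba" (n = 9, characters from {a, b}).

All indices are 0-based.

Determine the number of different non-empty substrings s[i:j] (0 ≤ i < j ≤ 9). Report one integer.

32

rank→(start, suffix):
  0 → (8, 'a')
  1 → (3, 'aabbba')
  2 → (0, 'abbaabbba')
  3 → (4, 'abbba')
  4 → (7, 'ba')
  5 → (2, 'baabbba')
  6 → (6, 'bba')
  7 → (1, 'bbaabbba')
  8 → (5, 'bbba')

SA = [8, 3, 0, 4, 7, 2, 6, 1, 5]
[i] adj suffixes → lcp
  [1] 8/3 → 1 ('a')
  [2] 3/0 → 1 ('a')
  [3] 0/4 → 3 ('abb')
  [4] 4/7 → 0 ('')
  [5] 7/2 → 2 ('ba')
  [6] 2/6 → 1 ('b')
  [7] 6/1 → 3 ('bba')
  [8] 1/5 → 2 ('bb')

n(n+1)/2 = 9·10/2 = 45
Σ LCP = 0 + 1 + 1 + 3 + 0 + 2 + 1 + 3 + 2 = 13
distinct = 45 − 13 = 32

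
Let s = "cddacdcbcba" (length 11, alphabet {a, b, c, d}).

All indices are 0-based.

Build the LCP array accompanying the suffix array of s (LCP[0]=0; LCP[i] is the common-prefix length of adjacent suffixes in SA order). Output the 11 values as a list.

[0, 1, 0, 1, 0, 2, 1, 2, 0, 1, 1]

rank→(start, suffix):
  0 → (10, 'a')
  1 → (3, 'acdcbcba')
  2 → (9, 'ba')
  3 → (7, 'bcba')
  4 → (8, 'cba')
  5 → (6, 'cbcba')
  6 → (4, 'cdcbcba')
  7 → (0, 'cddacdcbcba')
  8 → (2, 'dacdcbcba')
  9 → (5, 'dcbcba')
  10 → (1, 'ddacdcbcba')

SA = [10, 3, 9, 7, 8, 6, 4, 0, 2, 5, 1]
rank  pair      lcp
   1  s[10:],s[3:]  1  'a'
   2  s[3:],s[9:]  0  ''
   3  s[9:],s[7:]  1  'b'
   4  s[7:],s[8:]  0  ''
   5  s[8:],s[6:]  2  'cb'
   6  s[6:],s[4:]  1  'c'
   7  s[4:],s[0:]  2  'cd'
   8  s[0:],s[2:]  0  ''
   9  s[2:],s[5:]  1  'd'
  10  s[5:],s[1:]  1  'd'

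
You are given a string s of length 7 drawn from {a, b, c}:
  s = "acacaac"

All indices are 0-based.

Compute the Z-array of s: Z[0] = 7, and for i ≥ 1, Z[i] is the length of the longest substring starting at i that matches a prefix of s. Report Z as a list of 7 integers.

Z[0]=7
i=1: outside box; Z[1]=0
i=2: outside box; Z[2]=3 extend→box=[2,5)
i=3: min(r-i=2, Z[1]=0)=0; Z[3]=0
i=4: min(r-i=1, Z[2]=3)=1; Z[4]=1
i=5: outside box; Z[5]=2 extend→box=[5,7)
i=6: min(r-i=1, Z[1]=0)=0; Z[6]=0

[7, 0, 3, 0, 1, 2, 0]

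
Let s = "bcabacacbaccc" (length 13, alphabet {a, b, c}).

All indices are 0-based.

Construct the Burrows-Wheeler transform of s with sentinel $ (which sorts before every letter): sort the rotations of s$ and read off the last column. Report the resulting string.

rank  rotation        last
    0  $bcabacacbaccc  c
    1  abacacbaccc$bc  c
    2  acacbaccc$bcab  b
    3  acbaccc$bcabac  c
    4  accc$bcabacacb  b
    5  bacacbaccc$bca  a
    6  baccc$bcabacac  c
    7  bcabacacbaccc$  $
    8  c$bcabacacbacc  c
    9  cabacacbaccc$b  b
   10  cacbaccc$bcaba  a
   11  cbaccc$bcabaca  a
   12  cc$bcabacacbac  c
   13  ccc$bcabacacba  a

ccbcbac$cbaaca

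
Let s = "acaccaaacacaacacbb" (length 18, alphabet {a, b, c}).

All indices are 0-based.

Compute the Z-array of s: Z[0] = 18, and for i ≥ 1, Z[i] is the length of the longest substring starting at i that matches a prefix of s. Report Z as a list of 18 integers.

[18, 0, 2, 0, 0, 1, 1, 4, 0, 3, 0, 1, 4, 0, 2, 0, 0, 0]

Z[0]=18
i=1: outside box; Z[1]=0
i=2: outside box; Z[2]=2 extend→box=[2,4)
i=3: min(r-i=1, Z[1]=0)=0; Z[3]=0
i=4: outside box; Z[4]=0
i=5: outside box; Z[5]=1 extend→box=[5,6)
i=6: outside box; Z[6]=1 extend→box=[6,7)
i=7: outside box; Z[7]=4 extend→box=[7,11)
i=8: min(r-i=3, Z[1]=0)=0; Z[8]=0
i=9: min(r-i=2, Z[2]=2)=2; Z[9]=3 extend→box=[9,12)
i=10: min(r-i=2, Z[1]=0)=0; Z[10]=0
i=11: min(r-i=1, Z[2]=2)=1; Z[11]=1
i=12: outside box; Z[12]=4 extend→box=[12,16)
i=13: min(r-i=3, Z[1]=0)=0; Z[13]=0
i=14: min(r-i=2, Z[2]=2)=2; Z[14]=2
i=15: min(r-i=1, Z[3]=0)=0; Z[15]=0
i=16: outside box; Z[16]=0
i=17: outside box; Z[17]=0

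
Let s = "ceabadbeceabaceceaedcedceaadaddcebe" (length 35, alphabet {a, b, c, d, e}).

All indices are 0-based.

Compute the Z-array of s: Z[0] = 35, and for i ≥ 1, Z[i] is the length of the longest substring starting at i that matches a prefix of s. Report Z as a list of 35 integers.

Z[0]=35
i=1: outside box; Z[1]=0
i=2: outside box; Z[2]=0
i=3: outside box; Z[3]=0
i=4: outside box; Z[4]=0
i=5: outside box; Z[5]=0
i=6: outside box; Z[6]=0
i=7: outside box; Z[7]=0
i=8: outside box; Z[8]=5 extend→box=[8,13)
i=9: min(r-i=4, Z[1]=0)=0; Z[9]=0
i=10: min(r-i=3, Z[2]=0)=0; Z[10]=0
i=11: min(r-i=2, Z[3]=0)=0; Z[11]=0
i=12: min(r-i=1, Z[4]=0)=0; Z[12]=0
i=13: outside box; Z[13]=2 extend→box=[13,15)
i=14: min(r-i=1, Z[1]=0)=0; Z[14]=0
i=15: outside box; Z[15]=3 extend→box=[15,18)
i=16: min(r-i=2, Z[1]=0)=0; Z[16]=0
i=17: min(r-i=1, Z[2]=0)=0; Z[17]=0
i=18: outside box; Z[18]=0
i=19: outside box; Z[19]=0
i=20: outside box; Z[20]=2 extend→box=[20,22)
i=21: min(r-i=1, Z[1]=0)=0; Z[21]=0
i=22: outside box; Z[22]=0
i=23: outside box; Z[23]=3 extend→box=[23,26)
i=24: min(r-i=2, Z[1]=0)=0; Z[24]=0
i=25: min(r-i=1, Z[2]=0)=0; Z[25]=0
i=26: outside box; Z[26]=0
i=27: outside box; Z[27]=0
i=28: outside box; Z[28]=0
i=29: outside box; Z[29]=0
i=30: outside box; Z[30]=0
i=31: outside box; Z[31]=2 extend→box=[31,33)
i=32: min(r-i=1, Z[1]=0)=0; Z[32]=0
i=33: outside box; Z[33]=0
i=34: outside box; Z[34]=0

[35, 0, 0, 0, 0, 0, 0, 0, 5, 0, 0, 0, 0, 2, 0, 3, 0, 0, 0, 0, 2, 0, 0, 3, 0, 0, 0, 0, 0, 0, 0, 2, 0, 0, 0]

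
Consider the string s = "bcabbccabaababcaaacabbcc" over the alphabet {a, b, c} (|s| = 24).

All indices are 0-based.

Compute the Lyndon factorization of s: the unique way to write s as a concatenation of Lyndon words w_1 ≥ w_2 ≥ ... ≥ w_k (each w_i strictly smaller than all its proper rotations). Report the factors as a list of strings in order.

["bc", "abbcc", "ab", "aababc", "aaacabbcc"]

emit factor 1: 'bc' (i=0, period=2)
emit factor 2: 'abbcc' (i=2, period=5)
emit factor 3: 'ab' (i=7, period=2)
emit factor 4: 'aababc' (i=9, period=6)
emit factor 5: 'aaacabbcc' (i=15, period=9)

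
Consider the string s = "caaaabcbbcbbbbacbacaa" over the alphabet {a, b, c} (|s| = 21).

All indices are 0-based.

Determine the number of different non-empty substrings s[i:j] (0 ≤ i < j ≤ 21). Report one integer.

rank→(start, suffix):
  0 → (20, 'a')
  1 → (19, 'aa')
  2 → (1, 'aaaabcbbcbbbbacbacaa')
  3 → (2, 'aaabcbbcbbbbacbacaa')
  4 → (3, 'aabcbbcbbbbacbacaa')
  5 → (4, 'abcbbcbbbbacbacaa')
  6 → (17, 'acaa')
  7 → (14, 'acbacaa')
  8 → (16, 'bacaa')
  9 → (13, 'bacbacaa')
  10 → (12, 'bbacbacaa')
  11 → (11, 'bbbacbacaa')
  12 → (10, 'bbbbacbacaa')
  13 → (7, 'bbcbbbbacbacaa')
  14 → (8, 'bcbbbbacbacaa')
  15 → (5, 'bcbbcbbbbacbacaa')
  16 → (18, 'caa')
  17 → (0, 'caaaabcbbcbbbbacbacaa')
  18 → (15, 'cbacaa')
  19 → (9, 'cbbbbacbacaa')
  20 → (6, 'cbbcbbbbacbacaa')

SA = [20, 19, 1, 2, 3, 4, 17, 14, 16, 13, 12, 11, 10, 7, 8, 5, 18, 0, 15, 9, 6]
i: (SA[i-1],SA[i]) lcp shared
  1: (20,19) 1 'a'
  2: (19,1) 2 'aa'
  3: (1,2) 3 'aaa'
  4: (2,3) 2 'aa'
  5: (3,4) 1 'a'
  6: (4,17) 1 'a'
  7: (17,14) 2 'ac'
  8: (14,16) 0 ''
  9: (16,13) 3 'bac'
  10: (13,12) 1 'b'
  11: (12,11) 2 'bb'
  12: (11,10) 3 'bbb'
  13: (10,7) 2 'bb'
  14: (7,8) 1 'b'
  15: (8,5) 4 'bcbb'
  16: (5,18) 0 ''
  17: (18,0) 3 'caa'
  18: (0,15) 1 'c'
  19: (15,9) 2 'cb'
  20: (9,6) 3 'cbb'

n(n+1)/2 = 21·22/2 = 231
Σ LCP = 0 + 1 + 2 + 3 + 2 + 1 + 1 + 2 + 0 + 3 + 1 + 2 + 3 + 2 + 1 + 4 + 0 + 3 + 1 + 2 + 3 = 37
distinct = 231 − 37 = 194

194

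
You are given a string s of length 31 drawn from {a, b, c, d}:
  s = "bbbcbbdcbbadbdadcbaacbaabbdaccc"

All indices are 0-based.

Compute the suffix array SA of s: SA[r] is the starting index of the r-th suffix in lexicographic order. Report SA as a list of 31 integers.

[22, 18, 23, 19, 27, 10, 14, 21, 17, 9, 8, 0, 1, 24, 4, 2, 25, 12, 5, 30, 20, 16, 7, 3, 29, 28, 26, 13, 11, 15, 6]

sorted suffixes:
  #0 SA[0]=22  'aabbdaccc'
  #1 SA[1]=18  'aacbaabbdaccc'
  #2 SA[2]=23  'abbdaccc'
  #3 SA[3]=19  'acbaabbdaccc'
  #4 SA[4]=27  'accc'
  #5 SA[5]=10  'adbdadcbaacbaabbdaccc'
  #6 SA[6]=14  'adcbaacbaabbdaccc'
  #7 SA[7]=21  'baabbdaccc'
  #8 SA[8]=17  'baacbaabbdaccc'
  #9 SA[9]=9  'badbdadcbaacbaabbdaccc'
  #10 SA[10]=8  'bbadbdadcbaacbaabbdaccc'
  #11 SA[11]=0  'bbbcbbdcbbadbdadcbaacbaabbdaccc'
  #12 SA[12]=1  'bbcbbdcbbadbdadcbaacbaabbdaccc'
  #13 SA[13]=24  'bbdaccc'
  #14 SA[14]=4  'bbdcbbadbdadcbaacbaabbdaccc'
  #15 SA[15]=2  'bcbbdcbbadbdadcbaacbaabbdaccc'
  #16 SA[16]=25  'bdaccc'
  #17 SA[17]=12  'bdadcbaacbaabbdaccc'
  #18 SA[18]=5  'bdcbbadbdadcbaacbaabbdaccc'
  #19 SA[19]=30  'c'
  #20 SA[20]=20  'cbaabbdaccc'
  #21 SA[21]=16  'cbaacbaabbdaccc'
  #22 SA[22]=7  'cbbadbdadcbaacbaabbdaccc'
  #23 SA[23]=3  'cbbdcbbadbdadcbaacbaabbdaccc'
  #24 SA[24]=29  'cc'
  #25 SA[25]=28  'ccc'
  #26 SA[26]=26  'daccc'
  #27 SA[27]=13  'dadcbaacbaabbdaccc'
  #28 SA[28]=11  'dbdadcbaacbaabbdaccc'
  #29 SA[29]=15  'dcbaacbaabbdaccc'
  #30 SA[30]=6  'dcbbadbdadcbaacbaabbdaccc'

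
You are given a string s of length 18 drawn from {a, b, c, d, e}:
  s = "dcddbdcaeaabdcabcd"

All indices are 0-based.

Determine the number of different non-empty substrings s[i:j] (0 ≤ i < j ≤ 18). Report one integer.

sorted suffixes:
  #0 SA[0]=9  'aabdcabcd'
  #1 SA[1]=14  'abcd'
  #2 SA[2]=10  'abdcabcd'
  #3 SA[3]=7  'aeaabdcabcd'
  #4 SA[4]=15  'bcd'
  #5 SA[5]=11  'bdcabcd'
  #6 SA[6]=4  'bdcaeaabdcabcd'
  #7 SA[7]=13  'cabcd'
  #8 SA[8]=6  'caeaabdcabcd'
  #9 SA[9]=16  'cd'
  #10 SA[10]=1  'cddbdcaeaabdcabcd'
  #11 SA[11]=17  'd'
  #12 SA[12]=3  'dbdcaeaabdcabcd'
  #13 SA[13]=12  'dcabcd'
  #14 SA[14]=5  'dcaeaabdcabcd'
  #15 SA[15]=0  'dcddbdcaeaabdcabcd'
  #16 SA[16]=2  'ddbdcaeaabdcabcd'
  #17 SA[17]=8  'eaabdcabcd'

SA = [9, 14, 10, 7, 15, 11, 4, 13, 6, 16, 1, 17, 3, 12, 5, 0, 2, 8]
rank  pair      lcp
   1  s[9:],s[14:]  1  'a'
   2  s[14:],s[10:]  2  'ab'
   3  s[10:],s[7:]  1  'a'
   4  s[7:],s[15:]  0  ''
   5  s[15:],s[11:]  1  'b'
   6  s[11:],s[4:]  4  'bdca'
   7  s[4:],s[13:]  0  ''
   8  s[13:],s[6:]  2  'ca'
   9  s[6:],s[16:]  1  'c'
  10  s[16:],s[1:]  2  'cd'
  11  s[1:],s[17:]  0  ''
  12  s[17:],s[3:]  1  'd'
  13  s[3:],s[12:]  1  'd'
  14  s[12:],s[5:]  3  'dca'
  15  s[5:],s[0:]  2  'dc'
  16  s[0:],s[2:]  1  'd'
  17  s[2:],s[8:]  0  ''

n(n+1)/2 = 18·19/2 = 171
Σ LCP = 0 + 1 + 2 + 1 + 0 + 1 + 4 + 0 + 2 + 1 + 2 + 0 + 1 + 1 + 3 + 2 + 1 + 0 = 22
distinct = 171 − 22 = 149

149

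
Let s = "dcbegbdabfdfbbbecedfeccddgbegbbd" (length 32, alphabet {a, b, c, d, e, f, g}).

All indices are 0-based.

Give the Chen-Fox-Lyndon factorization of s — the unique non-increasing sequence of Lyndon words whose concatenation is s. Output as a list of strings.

["d", "c", "beg", "bd", "abfdfbbbecedfeccddgbegbbd"]

emit factor 1: 'd' (i=0, period=1)
emit factor 2: 'c' (i=1, period=1)
emit factor 3: 'beg' (i=2, period=3)
emit factor 4: 'bd' (i=5, period=2)
emit factor 5: 'abfdfbbbecedfeccddgbegbbd' (i=7, period=25)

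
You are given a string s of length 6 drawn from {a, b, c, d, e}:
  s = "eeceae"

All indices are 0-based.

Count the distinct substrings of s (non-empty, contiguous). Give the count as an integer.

rank | idx | suffix
   0 |   4 | ae
   1 |   2 | ceae
   2 |   5 | e
   3 |   3 | eae
   4 |   1 | eceae
   5 |   0 | eeceae

SA = [4, 2, 5, 3, 1, 0]
rank  pair      lcp
   1  s[4:],s[2:]  0  ''
   2  s[2:],s[5:]  0  ''
   3  s[5:],s[3:]  1  'e'
   4  s[3:],s[1:]  1  'e'
   5  s[1:],s[0:]  1  'e'

n(n+1)/2 = 6·7/2 = 21
Σ LCP = 0 + 0 + 0 + 1 + 1 + 1 = 3
distinct = 21 − 3 = 18

18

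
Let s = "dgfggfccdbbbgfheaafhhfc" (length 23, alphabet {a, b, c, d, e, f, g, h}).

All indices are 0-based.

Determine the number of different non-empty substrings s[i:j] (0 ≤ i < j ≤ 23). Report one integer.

rank→(start, suffix):
  0 → (16, 'aafhhfc')
  1 → (17, 'afhhfc')
  2 → (9, 'bbbgfheaafhhfc')
  3 → (10, 'bbgfheaafhhfc')
  4 → (11, 'bgfheaafhhfc')
  5 → (22, 'c')
  6 → (6, 'ccdbbbgfheaafhhfc')
  7 → (7, 'cdbbbgfheaafhhfc')
  8 → (8, 'dbbbgfheaafhhfc')
  9 → (0, 'dgfggfccdbbbgfheaafhhfc')
  10 → (15, 'eaafhhfc')
  11 → (21, 'fc')
  12 → (5, 'fccdbbbgfheaafhhfc')
  13 → (2, 'fggfccdbbbgfheaafhhfc')
  14 → (13, 'fheaafhhfc')
  15 → (18, 'fhhfc')
  16 → (4, 'gfccdbbbgfheaafhhfc')
  17 → (1, 'gfggfccdbbbgfheaafhhfc')
  18 → (12, 'gfheaafhhfc')
  19 → (3, 'ggfccdbbbgfheaafhhfc')
  20 → (14, 'heaafhhfc')
  21 → (20, 'hfc')
  22 → (19, 'hhfc')

SA = [16, 17, 9, 10, 11, 22, 6, 7, 8, 0, 15, 21, 5, 2, 13, 18, 4, 1, 12, 3, 14, 20, 19]
[i] adj suffixes → lcp
  [1] 16/17 → 1 ('a')
  [2] 17/9 → 0 ('')
  [3] 9/10 → 2 ('bb')
  [4] 10/11 → 1 ('b')
  [5] 11/22 → 0 ('')
  [6] 22/6 → 1 ('c')
  [7] 6/7 → 1 ('c')
  [8] 7/8 → 0 ('')
  [9] 8/0 → 1 ('d')
  [10] 0/15 → 0 ('')
  [11] 15/21 → 0 ('')
  [12] 21/5 → 2 ('fc')
  [13] 5/2 → 1 ('f')
  [14] 2/13 → 1 ('f')
  [15] 13/18 → 2 ('fh')
  [16] 18/4 → 0 ('')
  [17] 4/1 → 2 ('gf')
  [18] 1/12 → 2 ('gf')
  [19] 12/3 → 1 ('g')
  [20] 3/14 → 0 ('')
  [21] 14/20 → 1 ('h')
  [22] 20/19 → 1 ('h')

n(n+1)/2 = 23·24/2 = 276
Σ LCP = 0 + 1 + 0 + 2 + 1 + 0 + 1 + 1 + 0 + 1 + 0 + 0 + 2 + 1 + 1 + 2 + 0 + 2 + 2 + 1 + 0 + 1 + 1 = 20
distinct = 276 − 20 = 256

256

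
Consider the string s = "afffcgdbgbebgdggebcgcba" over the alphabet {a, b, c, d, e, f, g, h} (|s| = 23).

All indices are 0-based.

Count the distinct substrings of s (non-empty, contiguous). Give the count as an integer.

rank | idx | suffix
   0 |  22 | a
   1 |   0 | afffcgdbgbebgdggebcgcba
   2 |  21 | ba
   3 |  17 | bcgcba
   4 |   9 | bebgdggebcgcba
   5 |   7 | bgbebgdggebcgcba
   6 |  11 | bgdggebcgcba
   7 |  20 | cba
   8 |  18 | cgcba
   9 |   4 | cgdbgbebgdggebcgcba
  10 |   6 | dbgbebgdggebcgcba
  11 |  13 | dggebcgcba
  12 |  16 | ebcgcba
  13 |  10 | ebgdggebcgcba
  14 |   3 | fcgdbgbebgdggebcgcba
  15 |   2 | ffcgdbgbebgdggebcgcba
  16 |   1 | fffcgdbgbebgdggebcgcba
  17 |   8 | gbebgdggebcgcba
  18 |  19 | gcba
  19 |   5 | gdbgbebgdggebcgcba
  20 |  12 | gdggebcgcba
  21 |  15 | gebcgcba
  22 |  14 | ggebcgcba

SA = [22, 0, 21, 17, 9, 7, 11, 20, 18, 4, 6, 13, 16, 10, 3, 2, 1, 8, 19, 5, 12, 15, 14]
i: (SA[i-1],SA[i]) lcp shared
  1: (22,0) 1 'a'
  2: (0,21) 0 ''
  3: (21,17) 1 'b'
  4: (17,9) 1 'b'
  5: (9,7) 1 'b'
  6: (7,11) 2 'bg'
  7: (11,20) 0 ''
  8: (20,18) 1 'c'
  9: (18,4) 2 'cg'
  10: (4,6) 0 ''
  11: (6,13) 1 'd'
  12: (13,16) 0 ''
  13: (16,10) 2 'eb'
  14: (10,3) 0 ''
  15: (3,2) 1 'f'
  16: (2,1) 2 'ff'
  17: (1,8) 0 ''
  18: (8,19) 1 'g'
  19: (19,5) 1 'g'
  20: (5,12) 2 'gd'
  21: (12,15) 1 'g'
  22: (15,14) 1 'g'

n(n+1)/2 = 23·24/2 = 276
Σ LCP = 0 + 1 + 0 + 1 + 1 + 1 + 2 + 0 + 1 + 2 + 0 + 1 + 0 + 2 + 0 + 1 + 2 + 0 + 1 + 1 + 2 + 1 + 1 = 21
distinct = 276 − 21 = 255

255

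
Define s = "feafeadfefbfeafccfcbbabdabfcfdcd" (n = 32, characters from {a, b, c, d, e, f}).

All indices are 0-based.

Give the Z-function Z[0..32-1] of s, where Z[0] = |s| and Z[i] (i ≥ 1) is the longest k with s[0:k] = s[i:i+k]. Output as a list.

[32, 0, 0, 3, 0, 0, 0, 2, 0, 1, 0, 4, 0, 0, 1, 0, 0, 1, 0, 0, 0, 0, 0, 0, 0, 0, 1, 0, 1, 0, 0, 0]

Z[0]=32
i=1: i≥r, start 0; Z[1]=0
i=2: i≥r, start 0; Z[2]=0
i=3: i≥r, start 0; Z[3]=3 scan→box=[3,6)
i=4: min(r-i=2, Z[1]=0)=0; Z[4]=0
i=5: min(r-i=1, Z[2]=0)=0; Z[5]=0
i=6: i≥r, start 0; Z[6]=0
i=7: i≥r, start 0; Z[7]=2 scan→box=[7,9)
i=8: min(r-i=1, Z[1]=0)=0; Z[8]=0
i=9: i≥r, start 0; Z[9]=1 scan→box=[9,10)
i=10: i≥r, start 0; Z[10]=0
i=11: i≥r, start 0; Z[11]=4 scan→box=[11,15)
i=12: min(r-i=3, Z[1]=0)=0; Z[12]=0
i=13: min(r-i=2, Z[2]=0)=0; Z[13]=0
i=14: min(r-i=1, Z[3]=3)=1; Z[14]=1
i=15: i≥r, start 0; Z[15]=0
i=16: i≥r, start 0; Z[16]=0
i=17: i≥r, start 0; Z[17]=1 scan→box=[17,18)
i=18: i≥r, start 0; Z[18]=0
i=19: i≥r, start 0; Z[19]=0
i=20: i≥r, start 0; Z[20]=0
i=21: i≥r, start 0; Z[21]=0
i=22: i≥r, start 0; Z[22]=0
i=23: i≥r, start 0; Z[23]=0
i=24: i≥r, start 0; Z[24]=0
i=25: i≥r, start 0; Z[25]=0
i=26: i≥r, start 0; Z[26]=1 scan→box=[26,27)
i=27: i≥r, start 0; Z[27]=0
i=28: i≥r, start 0; Z[28]=1 scan→box=[28,29)
i=29: i≥r, start 0; Z[29]=0
i=30: i≥r, start 0; Z[30]=0
i=31: i≥r, start 0; Z[31]=0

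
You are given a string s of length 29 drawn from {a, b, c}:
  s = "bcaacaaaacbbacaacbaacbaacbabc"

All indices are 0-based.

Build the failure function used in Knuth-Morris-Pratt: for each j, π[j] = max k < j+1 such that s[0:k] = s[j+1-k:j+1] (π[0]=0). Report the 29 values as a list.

[0, 0, 0, 0, 0, 0, 0, 0, 0, 0, 1, 1, 0, 0, 0, 0, 0, 1, 0, 0, 0, 1, 0, 0, 0, 1, 0, 1, 2]

π[0] = 0
j=1 s[j]='c': π[1]=0 (border '')
j=2 s[j]='a': π[2]=0 (border '')
j=3 s[j]='a': π[3]=0 (border '')
j=4 s[j]='c': π[4]=0 (border '')
j=5 s[j]='a': π[5]=0 (border '')
j=6 s[j]='a': π[6]=0 (border '')
j=7 s[j]='a': π[7]=0 (border '')
j=8 s[j]='a': π[8]=0 (border '')
j=9 s[j]='c': π[9]=0 (border '')
j=10 s[j]='b': π[10]=1 (border 'b')
j=11 s[j]='b': k: 1→0; π[11]=1 (border 'b')
j=12 s[j]='a': k: 1→0; π[12]=0 (border '')
j=13 s[j]='c': π[13]=0 (border '')
j=14 s[j]='a': π[14]=0 (border '')
j=15 s[j]='a': π[15]=0 (border '')
j=16 s[j]='c': π[16]=0 (border '')
j=17 s[j]='b': π[17]=1 (border 'b')
j=18 s[j]='a': k: 1→0; π[18]=0 (border '')
j=19 s[j]='a': π[19]=0 (border '')
j=20 s[j]='c': π[20]=0 (border '')
j=21 s[j]='b': π[21]=1 (border 'b')
j=22 s[j]='a': k: 1→0; π[22]=0 (border '')
j=23 s[j]='a': π[23]=0 (border '')
j=24 s[j]='c': π[24]=0 (border '')
j=25 s[j]='b': π[25]=1 (border 'b')
j=26 s[j]='a': k: 1→0; π[26]=0 (border '')
j=27 s[j]='b': π[27]=1 (border 'b')
j=28 s[j]='c': π[28]=2 (border 'bc')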